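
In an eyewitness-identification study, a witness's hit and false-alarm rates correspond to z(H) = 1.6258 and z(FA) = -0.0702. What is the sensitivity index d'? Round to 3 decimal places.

d' = z(H) − z(FA) = 1.6258 − (-0.0702) = 1.6960

d' = 1.696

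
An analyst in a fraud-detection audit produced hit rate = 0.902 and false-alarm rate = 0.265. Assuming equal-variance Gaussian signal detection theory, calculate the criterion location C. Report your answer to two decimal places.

C = -0.33

Φ⁻¹(H) = Φ⁻¹(0.902) = 1.293
Φ⁻¹(FA) = Φ⁻¹(0.265) = -0.628
c = −½·[z(H) + z(FA)] = −0.5 × (1.293 + (-0.628)) = -0.3325
c < 0: the analyst has a liberal response bias.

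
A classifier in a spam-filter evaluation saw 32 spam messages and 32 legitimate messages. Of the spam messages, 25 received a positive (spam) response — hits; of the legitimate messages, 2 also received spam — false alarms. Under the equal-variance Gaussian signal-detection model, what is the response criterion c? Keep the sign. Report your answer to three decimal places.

c = 0.379

H = 25/32 = 0.7812
FA = 2/32 = 0.0625
z(H) = 0.7763
z(FA) = -1.5341
c = −½·[z(H) + z(FA)] = −0.5 × (0.7763 + (-1.5341)) = 0.3789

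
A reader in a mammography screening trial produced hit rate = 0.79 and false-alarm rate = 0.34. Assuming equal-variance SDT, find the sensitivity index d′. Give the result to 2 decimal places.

d′ = 1.22

Φ⁻¹(H) = Φ⁻¹(0.79) = 0.8064
Φ⁻¹(FA) = Φ⁻¹(0.34) = -0.4125
d' = z(H) − z(FA) = 0.8064 − (-0.4125) = 1.2189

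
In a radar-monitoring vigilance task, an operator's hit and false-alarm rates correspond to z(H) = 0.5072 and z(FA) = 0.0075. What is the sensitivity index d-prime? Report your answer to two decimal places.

d-prime = 0.50

d' = z(H) − z(FA) = 0.5072 − 0.0075 = 0.4997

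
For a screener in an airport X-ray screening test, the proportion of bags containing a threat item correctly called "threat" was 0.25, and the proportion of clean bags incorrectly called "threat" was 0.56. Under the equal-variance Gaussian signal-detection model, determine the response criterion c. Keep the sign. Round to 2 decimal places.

Φ⁻¹(H) = Φ⁻¹(0.25) = -0.674
Φ⁻¹(FA) = Φ⁻¹(0.56) = 0.151
c = −½·[z(H) + z(FA)] = −0.5 × (-0.674 + 0.151) = 0.2615
c > 0: the screener has a conservative response bias.

c = 0.26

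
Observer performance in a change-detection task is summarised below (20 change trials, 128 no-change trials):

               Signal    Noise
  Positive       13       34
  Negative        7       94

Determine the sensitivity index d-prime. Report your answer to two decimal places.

H = 13/20 = 0.6500
FA = 34/128 = 0.2656
Φ⁻¹(0.6500) = 0.385, Φ⁻¹(0.2656) = -0.626
d' = z(H) − z(FA) = 0.385 − (-0.626) = 1.011

d-prime = 1.01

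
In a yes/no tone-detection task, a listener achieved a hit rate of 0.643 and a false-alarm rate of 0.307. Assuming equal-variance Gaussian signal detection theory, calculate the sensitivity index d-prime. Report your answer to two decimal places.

d-prime = 0.87

z(H) = z(0.643) = 0.3665
z(FA) = z(0.307) = -0.5044
d' = z(H) − z(FA) = 0.3665 − (-0.5044) = 0.8709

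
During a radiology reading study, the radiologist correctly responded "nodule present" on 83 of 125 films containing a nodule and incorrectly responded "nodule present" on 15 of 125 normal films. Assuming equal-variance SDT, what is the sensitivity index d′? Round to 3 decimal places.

H = 83/125 = 0.6640
FA = 15/125 = 0.1200
z(0.6640) = 0.4234, z(0.1200) = -1.1750
d' = z(H) − z(FA) = 0.4234 − (-1.1750) = 1.5984

d′ = 1.598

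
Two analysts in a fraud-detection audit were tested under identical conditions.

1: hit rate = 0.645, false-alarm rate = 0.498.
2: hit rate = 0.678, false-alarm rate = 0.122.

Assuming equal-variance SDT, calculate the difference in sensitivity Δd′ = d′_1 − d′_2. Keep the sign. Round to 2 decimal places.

Δd′ = -1.25

1: z(0.645) = 0.372, z(0.498) = -0.005, d' = 0.377
2: z(0.678) = 0.462, z(0.122) = -1.165, d' = 1.627
Δd' = d'_1 − d'_2 = 0.377 − 1.627 = -1.250
2 has the higher sensitivity.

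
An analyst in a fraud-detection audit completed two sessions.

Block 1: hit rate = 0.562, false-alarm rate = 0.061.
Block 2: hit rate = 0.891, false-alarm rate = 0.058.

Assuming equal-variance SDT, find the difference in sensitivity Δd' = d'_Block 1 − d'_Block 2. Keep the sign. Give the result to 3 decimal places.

Δd' = -1.101

Block 1: z(0.562) = 0.1560, z(0.061) = -1.5464, d' = 1.7024
Block 2: z(0.891) = 1.2319, z(0.058) = -1.5718, d' = 2.8037
Δd' = d'_Block 1 − d'_Block 2 = 1.7024 − 2.8037 = -1.1013
Block 2 has the higher sensitivity.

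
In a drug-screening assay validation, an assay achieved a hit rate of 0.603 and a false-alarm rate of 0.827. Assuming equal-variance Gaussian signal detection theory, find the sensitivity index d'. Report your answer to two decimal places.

z(H) = 0.2611
z(FA) = 0.9424
d' = z(H) − z(FA) = 0.2611 − 0.9424 = -0.6813

d' = -0.68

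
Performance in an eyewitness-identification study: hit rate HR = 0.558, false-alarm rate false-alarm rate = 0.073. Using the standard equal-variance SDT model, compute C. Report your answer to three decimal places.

z(H) = z(0.558) = 0.1459
z(FA) = z(0.073) = -1.4538
c = −½·[z(H) + z(FA)] = −0.5 × (0.1459 + (-1.4538)) = 0.65395

C = 0.654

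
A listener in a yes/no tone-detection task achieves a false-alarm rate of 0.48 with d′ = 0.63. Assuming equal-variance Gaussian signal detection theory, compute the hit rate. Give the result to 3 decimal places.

z(false-alarm rate) = z(0.48) = -0.0502
z(H) = z(FA) + d' = -0.0502 + 0.63 = 0.5798
hit rate = Φ(0.5798) = 0.7190

hit rate = 0.719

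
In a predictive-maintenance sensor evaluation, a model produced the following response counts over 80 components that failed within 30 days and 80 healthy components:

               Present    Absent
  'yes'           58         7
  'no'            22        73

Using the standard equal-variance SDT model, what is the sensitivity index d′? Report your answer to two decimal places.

H = 58/80 = 0.7250
FA = 7/80 = 0.0875
z(0.7250) = 0.598, z(0.0875) = -1.356
d' = z(H) − z(FA) = 0.598 − (-1.356) = 1.954

d′ = 1.95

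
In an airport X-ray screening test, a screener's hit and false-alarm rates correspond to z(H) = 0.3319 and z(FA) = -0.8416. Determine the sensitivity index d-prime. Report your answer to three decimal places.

d' = z(H) − z(FA) = 0.3319 − (-0.8416) = 1.1735

d-prime = 1.174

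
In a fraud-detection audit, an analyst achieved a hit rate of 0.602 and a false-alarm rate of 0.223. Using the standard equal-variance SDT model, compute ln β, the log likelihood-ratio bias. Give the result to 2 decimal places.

z(H) = 0.259
z(FA) = -0.762
ln β = −½·[z(H)² − z(FA)²] = −0.5 × (0.067 − 0.581) = 0.257

ln β = 0.26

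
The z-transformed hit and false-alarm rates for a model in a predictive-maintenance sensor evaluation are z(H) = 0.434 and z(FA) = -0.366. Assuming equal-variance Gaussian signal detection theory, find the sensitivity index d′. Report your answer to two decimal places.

d' = z(H) − z(FA) = 0.434 − (-0.366) = 0.800

d′ = 0.80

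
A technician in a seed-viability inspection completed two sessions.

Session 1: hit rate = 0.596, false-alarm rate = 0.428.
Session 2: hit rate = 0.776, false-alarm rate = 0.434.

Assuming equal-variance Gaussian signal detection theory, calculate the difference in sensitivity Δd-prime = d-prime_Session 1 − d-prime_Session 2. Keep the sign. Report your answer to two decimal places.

Δd-prime = -0.50

Session 1: z(0.596) = 0.243, z(0.428) = -0.181, d' = 0.424
Session 2: z(0.776) = 0.759, z(0.434) = -0.166, d' = 0.925
Δd' = d'_Session 1 − d'_Session 2 = 0.424 − 0.925 = -0.501
Session 2 has the higher sensitivity.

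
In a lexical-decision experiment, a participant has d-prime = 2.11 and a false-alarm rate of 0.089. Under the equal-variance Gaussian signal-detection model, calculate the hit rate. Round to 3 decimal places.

z(false-alarm rate) = z(0.089) = -1.3469
z(H) = z(FA) + d' = -1.3469 + 2.11 = 0.7631
hit rate = Φ(0.7631) = 0.7773

hit rate = 0.777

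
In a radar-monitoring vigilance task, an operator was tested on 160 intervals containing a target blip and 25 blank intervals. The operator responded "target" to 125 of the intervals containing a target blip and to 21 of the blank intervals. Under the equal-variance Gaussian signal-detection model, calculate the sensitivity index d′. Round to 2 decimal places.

H = 125/160 = 0.7812
FA = 21/25 = 0.8400
z(0.7812) = 0.7763, z(0.8400) = 0.9945
d' = z(H) − z(FA) = 0.7763 − 0.9945 = -0.2182

d′ = -0.22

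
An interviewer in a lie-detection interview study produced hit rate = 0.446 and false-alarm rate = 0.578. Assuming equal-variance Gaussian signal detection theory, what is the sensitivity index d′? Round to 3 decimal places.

Φ⁻¹(H) = -0.1358
Φ⁻¹(FA) = 0.1968
d' = z(H) − z(FA) = -0.1358 − 0.1968 = -0.3326

d′ = -0.333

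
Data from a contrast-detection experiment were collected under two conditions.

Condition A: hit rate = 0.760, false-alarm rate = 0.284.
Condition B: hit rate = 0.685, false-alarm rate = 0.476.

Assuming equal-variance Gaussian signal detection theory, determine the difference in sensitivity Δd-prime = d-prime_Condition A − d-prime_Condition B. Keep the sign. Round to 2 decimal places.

Condition A: z(0.760) = 0.706, z(0.284) = -0.571, d' = 1.277
Condition B: z(0.685) = 0.482, z(0.476) = -0.060, d' = 0.542
Δd' = d'_Condition A − d'_Condition B = 1.277 − 0.542 = 0.735
Condition A has the higher sensitivity.

Δd-prime = 0.74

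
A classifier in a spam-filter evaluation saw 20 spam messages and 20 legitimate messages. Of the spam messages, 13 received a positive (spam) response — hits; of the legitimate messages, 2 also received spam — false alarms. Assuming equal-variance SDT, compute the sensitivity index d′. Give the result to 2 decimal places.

d′ = 1.67

H = 13/20 = 0.6500
FA = 2/20 = 0.1000
z(H) = z(0.6500) = 0.3853
z(FA) = z(0.1000) = -1.2816
d' = z(H) − z(FA) = 0.3853 − (-1.2816) = 1.6669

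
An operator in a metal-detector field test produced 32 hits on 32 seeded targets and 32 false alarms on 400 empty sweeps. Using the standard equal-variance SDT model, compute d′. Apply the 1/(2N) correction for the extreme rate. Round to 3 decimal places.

d′ = 3.559

The hit rate is 32/32 = 1, so apply the 1/(2N) correction: H → 1 − 1/(2·32) = 0.98438.
z(H) = z(0.98438) = 2.1540
z(FA) = z(0.08000) = -1.4051
d' = 2.1540 − (-1.4051) = 3.5591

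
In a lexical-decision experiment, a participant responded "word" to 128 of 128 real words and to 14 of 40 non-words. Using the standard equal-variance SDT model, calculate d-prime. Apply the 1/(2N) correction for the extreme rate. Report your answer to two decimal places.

d-prime = 3.05

The hit rate is 128/128 = 1, so apply the 1/(2N) correction: H → 1 − 1/(2·128) = 0.99609.
z(H) = z(0.99609) = 2.660
z(FA) = z(0.35000) = -0.385
d' = 2.660 − (-0.385) = 3.045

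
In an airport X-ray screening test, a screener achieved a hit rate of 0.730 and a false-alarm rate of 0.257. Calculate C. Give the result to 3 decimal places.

z(H) = z(0.730) = 0.6128
z(FA) = z(0.257) = -0.6526
c = −½·[z(H) + z(FA)] = −0.5 × (0.6128 + (-0.6526)) = 0.0199

C = 0.020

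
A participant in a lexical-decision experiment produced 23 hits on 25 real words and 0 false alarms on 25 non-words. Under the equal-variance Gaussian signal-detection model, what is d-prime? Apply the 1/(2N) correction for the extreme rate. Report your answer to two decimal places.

The false-alarm rate is 0/25 = 0, so apply the 1/(2N) correction: FA → 1/(2·25) = 0.02000.
z(H) = z(0.92000) = 1.405
z(FA) = z(0.02000) = -2.054
d' = 1.405 − (-2.054) = 3.459

d-prime = 3.46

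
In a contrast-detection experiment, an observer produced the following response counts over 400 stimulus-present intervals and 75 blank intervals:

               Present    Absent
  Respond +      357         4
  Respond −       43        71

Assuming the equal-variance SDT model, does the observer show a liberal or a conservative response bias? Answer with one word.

z(H) = 1.240, z(FA) = -1.613
c = −½·(z(H) + z(FA)) = 0.1865
c > 0 → conservative criterion (biased toward responding “no”).

conservative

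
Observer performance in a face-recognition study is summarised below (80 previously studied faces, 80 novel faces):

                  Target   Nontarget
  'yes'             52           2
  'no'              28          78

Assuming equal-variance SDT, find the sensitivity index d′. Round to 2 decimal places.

d′ = 2.35

H = 52/80 = 0.6500
FA = 2/80 = 0.0250
Φ⁻¹(H) = Φ⁻¹(0.6500) = 0.385
Φ⁻¹(FA) = Φ⁻¹(0.0250) = -1.960
d' = z(H) − z(FA) = 0.385 − (-1.960) = 2.345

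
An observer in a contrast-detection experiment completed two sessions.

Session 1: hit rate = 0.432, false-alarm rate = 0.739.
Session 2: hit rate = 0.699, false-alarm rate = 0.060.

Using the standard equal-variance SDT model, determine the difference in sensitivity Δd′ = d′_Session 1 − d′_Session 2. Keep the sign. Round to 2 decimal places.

Δd′ = -2.89

Session 1: z(0.432) = -0.171, z(0.739) = 0.640, d' = -0.811
Session 2: z(0.699) = 0.522, z(0.060) = -1.555, d' = 2.077
Δd' = d'_Session 1 − d'_Session 2 = -0.811 − 2.077 = -2.888
Session 2 has the higher sensitivity.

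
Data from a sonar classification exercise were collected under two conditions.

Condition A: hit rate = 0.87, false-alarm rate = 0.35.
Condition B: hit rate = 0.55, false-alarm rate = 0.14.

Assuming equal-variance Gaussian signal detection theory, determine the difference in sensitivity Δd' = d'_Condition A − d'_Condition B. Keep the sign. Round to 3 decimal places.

Condition A: z(0.87) = 1.1264, z(0.35) = -0.3853, d' = 1.5117
Condition B: z(0.55) = 0.1257, z(0.14) = -1.0803, d' = 1.2060
Δd' = d'_Condition A − d'_Condition B = 1.5117 − 1.2060 = 0.3057
Condition A has the higher sensitivity.

Δd' = 0.306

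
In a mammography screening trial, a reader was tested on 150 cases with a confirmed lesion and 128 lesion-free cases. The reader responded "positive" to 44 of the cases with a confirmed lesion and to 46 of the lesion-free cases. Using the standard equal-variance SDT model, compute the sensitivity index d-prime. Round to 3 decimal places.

H = 44/150 = 0.2933
FA = 46/128 = 0.3594
z(H) = z(0.2933) = -0.5438
z(FA) = z(0.3594) = -0.3601
d' = z(H) − z(FA) = -0.5438 − (-0.3601) = -0.1837

d-prime = -0.184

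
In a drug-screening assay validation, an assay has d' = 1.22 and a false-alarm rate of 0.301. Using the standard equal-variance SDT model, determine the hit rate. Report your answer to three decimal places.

hit rate = 0.758

z(false-alarm rate) = z(0.301) = -0.5215
z(H) = z(FA) + d' = -0.5215 + 1.22 = 0.6985
hit rate = Φ(0.6985) = 0.7576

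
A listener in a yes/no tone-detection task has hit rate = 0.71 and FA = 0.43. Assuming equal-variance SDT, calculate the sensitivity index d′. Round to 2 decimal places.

Φ⁻¹(H) = 0.5534
Φ⁻¹(FA) = -0.1764
d' = z(H) − z(FA) = 0.5534 − (-0.1764) = 0.7298

d′ = 0.73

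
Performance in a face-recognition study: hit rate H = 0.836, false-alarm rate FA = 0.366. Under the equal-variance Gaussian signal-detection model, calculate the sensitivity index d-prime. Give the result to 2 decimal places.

d-prime = 1.32

Φ⁻¹(H) = 0.9782
Φ⁻¹(FA) = -0.3425
d' = z(H) − z(FA) = 0.9782 − (-0.3425) = 1.3207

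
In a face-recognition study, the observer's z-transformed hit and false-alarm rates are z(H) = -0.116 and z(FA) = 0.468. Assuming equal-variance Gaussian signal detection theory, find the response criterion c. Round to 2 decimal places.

c = -0.18

c = −½·[z(H) + z(FA)] = −½·(-0.116 + 0.468) = -0.176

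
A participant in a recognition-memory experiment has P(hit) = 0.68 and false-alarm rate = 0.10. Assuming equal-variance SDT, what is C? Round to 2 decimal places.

z(H) = 0.468
z(FA) = -1.282
c = −½·[z(H) + z(FA)] = −0.5 × (0.468 + (-1.282)) = 0.407

C = 0.41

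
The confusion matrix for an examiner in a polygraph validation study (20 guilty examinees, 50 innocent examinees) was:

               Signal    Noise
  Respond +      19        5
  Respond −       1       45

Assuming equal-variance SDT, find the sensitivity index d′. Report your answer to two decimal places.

d′ = 2.93

H = 19/20 = 0.9500
FA = 5/50 = 0.1000
Φ⁻¹(0.9500) = 1.6449, Φ⁻¹(0.1000) = -1.2816
d' = z(H) − z(FA) = 1.6449 − (-1.2816) = 2.9265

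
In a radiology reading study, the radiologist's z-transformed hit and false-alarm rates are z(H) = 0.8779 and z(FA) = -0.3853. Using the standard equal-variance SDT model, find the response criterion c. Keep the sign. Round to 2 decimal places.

c = -0.25

c = −½·[z(H) + z(FA)] = −½·(0.8779 + (-0.3853)) = -0.2463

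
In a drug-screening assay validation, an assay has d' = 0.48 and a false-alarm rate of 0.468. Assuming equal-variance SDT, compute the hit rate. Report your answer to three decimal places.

z(false-alarm rate) = z(0.468) = -0.0803
z(H) = z(FA) + d' = -0.0803 + 0.48 = 0.3997
hit rate = Φ(0.3997) = 0.6553

hit rate = 0.655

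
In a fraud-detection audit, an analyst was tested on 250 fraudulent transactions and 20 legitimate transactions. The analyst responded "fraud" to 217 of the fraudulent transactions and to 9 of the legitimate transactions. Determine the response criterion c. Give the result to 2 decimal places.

c = -0.50

H = 217/250 = 0.8680
FA = 9/20 = 0.4500
Φ⁻¹(0.8680) = 1.117, Φ⁻¹(0.4500) = -0.126
c = −½·[z(H) + z(FA)] = −0.5 × (1.117 + (-0.126)) = -0.4955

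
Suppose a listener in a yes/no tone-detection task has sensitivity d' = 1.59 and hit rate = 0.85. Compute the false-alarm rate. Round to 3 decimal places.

false-alarm rate = 0.290

z(hit rate) = z(0.85) = 1.0364
z(FA) = z(H) − d' = 1.0364 − 1.59 = -0.5536
false-alarm rate = Φ(-0.5536) = 0.2899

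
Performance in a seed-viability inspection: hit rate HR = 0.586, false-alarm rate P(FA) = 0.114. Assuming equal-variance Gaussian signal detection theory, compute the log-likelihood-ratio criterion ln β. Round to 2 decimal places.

z(0.586) = 0.217, z(0.114) = -1.206
ln β = −½·[z(H)² − z(FA)²] = −0.5 × (0.047 − 1.454) = 0.7035

ln β = 0.70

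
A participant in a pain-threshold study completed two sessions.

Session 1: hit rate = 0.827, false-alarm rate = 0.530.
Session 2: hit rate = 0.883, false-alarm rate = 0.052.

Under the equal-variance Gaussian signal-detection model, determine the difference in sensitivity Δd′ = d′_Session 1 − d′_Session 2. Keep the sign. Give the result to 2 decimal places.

Session 1: z(0.827) = 0.942, z(0.530) = 0.075, d' = 0.867
Session 2: z(0.883) = 1.190, z(0.052) = -1.626, d' = 2.816
Δd' = d'_Session 1 − d'_Session 2 = 0.867 − 2.816 = -1.949
Session 2 has the higher sensitivity.

Δd′ = -1.95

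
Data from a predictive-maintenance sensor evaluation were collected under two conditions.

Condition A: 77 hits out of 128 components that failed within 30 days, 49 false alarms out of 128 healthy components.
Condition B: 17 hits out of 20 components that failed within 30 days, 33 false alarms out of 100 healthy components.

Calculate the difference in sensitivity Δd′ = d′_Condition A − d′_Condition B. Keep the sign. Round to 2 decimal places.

Δd′ = -0.92

Condition A: z(0.6016) = 0.257, z(0.3828) = -0.298, d' = 0.555
Condition B: z(0.8500) = 1.036, z(0.3300) = -0.440, d' = 1.476
Δd' = d'_Condition A − d'_Condition B = 0.555 − 1.476 = -0.921
Condition B has the higher sensitivity.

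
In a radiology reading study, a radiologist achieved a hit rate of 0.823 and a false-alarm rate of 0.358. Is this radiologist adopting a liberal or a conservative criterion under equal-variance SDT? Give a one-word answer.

z(H) = 0.927, z(FA) = -0.364
c = −½·(z(H) + z(FA)) = -0.2815
c < 0 → liberal criterion (biased toward responding “yes”).

liberal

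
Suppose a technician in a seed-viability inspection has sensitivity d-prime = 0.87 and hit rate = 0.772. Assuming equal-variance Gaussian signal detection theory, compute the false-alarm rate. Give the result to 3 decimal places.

false-alarm rate = 0.450

z(hit rate) = z(0.772) = 0.7454
z(FA) = z(H) − d' = 0.7454 − 0.87 = -0.1246
false-alarm rate = Φ(-0.1246) = 0.4504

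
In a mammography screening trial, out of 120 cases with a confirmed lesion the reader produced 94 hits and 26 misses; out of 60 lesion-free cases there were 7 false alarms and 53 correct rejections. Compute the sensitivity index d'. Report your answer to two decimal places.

H = 94/120 = 0.7833
FA = 7/60 = 0.1167
z(H) = 0.7834
z(FA) = -1.1916
d' = z(H) − z(FA) = 0.7834 − (-1.1916) = 1.9750

d' = 1.98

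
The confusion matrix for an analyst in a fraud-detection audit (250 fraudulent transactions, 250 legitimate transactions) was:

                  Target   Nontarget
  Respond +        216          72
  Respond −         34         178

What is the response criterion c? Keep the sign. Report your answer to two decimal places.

H = 216/250 = 0.8640
FA = 72/250 = 0.2880
z(H) = 1.0985
z(FA) = -0.5592
c = −½·[z(H) + z(FA)] = −0.5 × (1.0985 + (-0.5592)) = -0.26965
c < 0: the analyst has a liberal response bias.

c = -0.27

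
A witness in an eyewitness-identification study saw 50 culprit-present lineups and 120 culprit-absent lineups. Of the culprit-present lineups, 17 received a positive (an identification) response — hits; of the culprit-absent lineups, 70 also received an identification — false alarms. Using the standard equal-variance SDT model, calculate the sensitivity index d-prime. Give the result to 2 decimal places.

d-prime = -0.62

H = 17/50 = 0.3400
FA = 70/120 = 0.5833
z(H) = -0.4125
z(FA) = 0.2103
d' = z(H) − z(FA) = -0.4125 − 0.2103 = -0.6228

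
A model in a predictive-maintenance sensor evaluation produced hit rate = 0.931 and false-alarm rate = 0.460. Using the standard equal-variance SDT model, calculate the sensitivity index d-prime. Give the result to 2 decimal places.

z(H) = 1.4833
z(FA) = -0.1004
d' = z(H) − z(FA) = 1.4833 − (-0.1004) = 1.5837

d-prime = 1.58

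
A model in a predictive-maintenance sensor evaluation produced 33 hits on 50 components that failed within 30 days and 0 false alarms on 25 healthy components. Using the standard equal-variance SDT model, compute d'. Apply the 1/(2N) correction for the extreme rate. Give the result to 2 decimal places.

The false-alarm rate is 0/25 = 0, so apply the 1/(2N) correction: FA → 1/(2·25) = 0.02000.
z(H) = z(0.66000) = 0.412
z(FA) = z(0.02000) = -2.054
d' = 0.412 − (-2.054) = 2.466

d' = 2.47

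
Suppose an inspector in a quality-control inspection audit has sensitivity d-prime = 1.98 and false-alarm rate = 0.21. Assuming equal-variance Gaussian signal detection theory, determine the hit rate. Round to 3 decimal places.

z(false-alarm rate) = z(0.21) = -0.8064
z(H) = z(FA) + d' = -0.8064 + 1.98 = 1.1736
hit rate = Φ(1.1736) = 0.8797

hit rate = 0.880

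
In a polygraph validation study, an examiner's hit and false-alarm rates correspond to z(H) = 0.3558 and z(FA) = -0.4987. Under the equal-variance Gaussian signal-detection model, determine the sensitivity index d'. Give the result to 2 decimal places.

d' = z(H) − z(FA) = 0.3558 − (-0.4987) = 0.8545

d' = 0.85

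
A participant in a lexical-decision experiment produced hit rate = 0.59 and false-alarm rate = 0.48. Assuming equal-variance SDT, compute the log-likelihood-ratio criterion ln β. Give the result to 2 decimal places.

ln β = -0.02

z(H) = z(0.59) = 0.228
z(FA) = z(0.48) = -0.050
ln β = −½·[z(H)² − z(FA)²] = −0.5 × (0.052 − 0.003) = -0.0245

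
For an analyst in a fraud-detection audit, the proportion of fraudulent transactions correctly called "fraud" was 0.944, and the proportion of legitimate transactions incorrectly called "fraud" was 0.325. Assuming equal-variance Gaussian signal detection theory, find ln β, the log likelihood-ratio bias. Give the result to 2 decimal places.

ln β = -1.16

z(H) = 1.589
z(FA) = -0.454
ln β = −½·[z(H)² − z(FA)²] = −0.5 × (2.525 − 0.206) = -1.1595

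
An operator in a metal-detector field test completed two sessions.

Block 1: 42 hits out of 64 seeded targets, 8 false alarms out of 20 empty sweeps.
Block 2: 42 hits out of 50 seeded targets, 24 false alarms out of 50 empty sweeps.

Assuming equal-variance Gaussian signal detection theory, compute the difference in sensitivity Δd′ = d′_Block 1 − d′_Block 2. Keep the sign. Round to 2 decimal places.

Δd′ = -0.39

Block 1: z(0.6562) = 0.402, z(0.4000) = -0.253, d' = 0.655
Block 2: z(0.8400) = 0.994, z(0.4800) = -0.050, d' = 1.044
Δd' = d'_Block 1 − d'_Block 2 = 0.655 − 1.044 = -0.389
Block 2 has the higher sensitivity.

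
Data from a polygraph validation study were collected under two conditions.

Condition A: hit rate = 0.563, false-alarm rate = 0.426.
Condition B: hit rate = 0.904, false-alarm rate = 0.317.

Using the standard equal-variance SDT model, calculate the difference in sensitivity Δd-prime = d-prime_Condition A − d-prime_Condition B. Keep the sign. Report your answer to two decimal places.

Condition A: z(0.563) = 0.159, z(0.426) = -0.187, d' = 0.346
Condition B: z(0.904) = 1.305, z(0.317) = -0.476, d' = 1.781
Δd' = d'_Condition A − d'_Condition B = 0.346 − 1.781 = -1.435
Condition B has the higher sensitivity.

Δd-prime = -1.44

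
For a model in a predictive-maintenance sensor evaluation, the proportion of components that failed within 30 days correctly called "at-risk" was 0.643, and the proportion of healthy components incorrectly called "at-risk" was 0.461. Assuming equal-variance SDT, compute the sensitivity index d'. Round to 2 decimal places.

Φ⁻¹(H) = Φ⁻¹(0.643) = 0.366
Φ⁻¹(FA) = Φ⁻¹(0.461) = -0.098
d' = z(H) − z(FA) = 0.366 − (-0.098) = 0.464

d' = 0.46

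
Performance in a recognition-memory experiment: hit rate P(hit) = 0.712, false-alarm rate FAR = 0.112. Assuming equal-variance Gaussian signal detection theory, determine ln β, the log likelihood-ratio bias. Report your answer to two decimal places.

ln β = 0.58

z(H) = z(0.712) = 0.559
z(FA) = z(0.112) = -1.216
ln β = −½·[z(H)² − z(FA)²] = −0.5 × (0.312 − 1.479) = 0.5835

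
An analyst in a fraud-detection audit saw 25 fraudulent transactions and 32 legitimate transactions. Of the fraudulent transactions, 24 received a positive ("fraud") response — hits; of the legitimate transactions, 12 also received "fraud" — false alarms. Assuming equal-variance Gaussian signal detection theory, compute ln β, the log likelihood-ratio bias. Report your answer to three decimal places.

ln β = -1.482

H = 24/25 = 0.9600
FA = 12/32 = 0.3750
z(0.9600) = 1.7507, z(0.3750) = -0.3186
ln β = −½·[z(H)² − z(FA)²] = −0.5 × (3.0650 − 0.1015) = -1.48175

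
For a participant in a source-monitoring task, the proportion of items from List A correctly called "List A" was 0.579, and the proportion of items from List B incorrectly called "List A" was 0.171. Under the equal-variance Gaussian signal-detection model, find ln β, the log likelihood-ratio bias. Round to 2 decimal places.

ln β = 0.43

Φ⁻¹(H) = Φ⁻¹(0.579) = 0.199
Φ⁻¹(FA) = Φ⁻¹(0.171) = -0.950
ln β = −½·[z(H)² − z(FA)²] = −0.5 × (0.040 − 0.903) = 0.4315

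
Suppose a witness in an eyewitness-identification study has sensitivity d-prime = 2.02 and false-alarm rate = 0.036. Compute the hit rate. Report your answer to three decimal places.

z(false-alarm rate) = z(0.036) = -1.7991
z(H) = z(FA) + d' = -1.7991 + 2.02 = 0.2209
hit rate = Φ(0.2209) = 0.5874

hit rate = 0.587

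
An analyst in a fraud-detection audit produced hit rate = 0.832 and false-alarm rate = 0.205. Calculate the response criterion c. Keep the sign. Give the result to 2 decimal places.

z(H) = 0.962
z(FA) = -0.824
c = −½·[z(H) + z(FA)] = −0.5 × (0.962 + (-0.824)) = -0.069
c < 0: the analyst has a liberal response bias.

c = -0.07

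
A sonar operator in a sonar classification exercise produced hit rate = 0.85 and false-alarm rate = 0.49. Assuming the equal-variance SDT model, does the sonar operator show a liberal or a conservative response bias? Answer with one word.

liberal

z(H) = 1.036, z(FA) = -0.025
c = −½·(z(H) + z(FA)) = -0.5055
c < 0 → liberal criterion (biased toward responding “yes”).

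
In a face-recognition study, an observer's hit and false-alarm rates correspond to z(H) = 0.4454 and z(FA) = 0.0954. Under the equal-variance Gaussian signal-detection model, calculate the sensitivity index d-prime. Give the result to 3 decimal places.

d' = z(H) − z(FA) = 0.4454 − 0.0954 = 0.3500

d-prime = 0.350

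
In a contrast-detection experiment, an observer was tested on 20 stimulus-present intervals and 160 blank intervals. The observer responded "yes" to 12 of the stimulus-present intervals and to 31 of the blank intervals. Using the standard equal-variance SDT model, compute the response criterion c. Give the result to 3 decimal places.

c = 0.305

H = 12/20 = 0.6000
FA = 31/160 = 0.1938
z(H) = 0.2533
z(FA) = -0.8640
c = −½·[z(H) + z(FA)] = −0.5 × (0.2533 + (-0.8640)) = 0.30535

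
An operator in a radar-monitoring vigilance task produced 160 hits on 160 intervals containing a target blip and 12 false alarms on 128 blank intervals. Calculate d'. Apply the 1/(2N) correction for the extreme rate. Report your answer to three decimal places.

The hit rate is 160/160 = 1, so apply the 1/(2N) correction: H → 1 − 1/(2·160) = 0.99687.
z(H) = z(0.99687) = 2.7338
z(FA) = z(0.09375) = -1.3180
d' = 2.7338 − (-1.3180) = 4.0518

d' = 4.052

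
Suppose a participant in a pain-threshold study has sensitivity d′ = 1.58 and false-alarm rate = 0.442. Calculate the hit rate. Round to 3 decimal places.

hit rate = 0.924

z(false-alarm rate) = z(0.442) = -0.1459
z(H) = z(FA) + d' = -0.1459 + 1.58 = 1.4341
hit rate = Φ(1.4341) = 0.9242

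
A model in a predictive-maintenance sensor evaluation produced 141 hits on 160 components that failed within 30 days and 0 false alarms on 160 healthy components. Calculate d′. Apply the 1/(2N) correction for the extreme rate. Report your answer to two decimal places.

d′ = 3.92

The false-alarm rate is 0/160 = 0, so apply the 1/(2N) correction: FA → 1/(2·160) = 0.00313.
z(H) = z(0.88125) = 1.181
z(FA) = z(0.00313) = -2.734
d' = 1.181 − (-2.734) = 3.915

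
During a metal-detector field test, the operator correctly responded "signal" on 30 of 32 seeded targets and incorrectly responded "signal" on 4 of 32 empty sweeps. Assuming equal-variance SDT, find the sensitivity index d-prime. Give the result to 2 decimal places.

d-prime = 2.68

H = 30/32 = 0.9375
FA = 4/32 = 0.1250
z(H) = z(0.9375) = 1.5341
z(FA) = z(0.1250) = -1.1503
d' = z(H) − z(FA) = 1.5341 − (-1.1503) = 2.6844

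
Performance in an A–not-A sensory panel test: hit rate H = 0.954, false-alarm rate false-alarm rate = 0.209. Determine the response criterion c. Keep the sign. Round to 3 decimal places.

z(0.954) = 1.6849, z(0.209) = -0.8099
c = −½·[z(H) + z(FA)] = −0.5 × (1.6849 + (-0.8099)) = -0.4375

c = -0.438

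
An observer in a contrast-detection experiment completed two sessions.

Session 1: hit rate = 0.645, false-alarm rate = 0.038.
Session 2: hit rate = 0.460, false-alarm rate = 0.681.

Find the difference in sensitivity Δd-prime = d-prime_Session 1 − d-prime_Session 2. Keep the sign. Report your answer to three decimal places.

Session 1: z(0.645) = 0.3719, z(0.038) = -1.7744, d' = 2.1463
Session 2: z(0.460) = -0.1004, z(0.681) = 0.4705, d' = -0.5709
Δd' = d'_Session 1 − d'_Session 2 = 2.1463 − (-0.5709) = 2.7172
Session 1 has the higher sensitivity.

Δd-prime = 2.717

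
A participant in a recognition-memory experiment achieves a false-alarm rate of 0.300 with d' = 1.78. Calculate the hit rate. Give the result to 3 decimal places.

z(false-alarm rate) = z(0.300) = -0.5244
z(H) = z(FA) + d' = -0.5244 + 1.78 = 1.2556
hit rate = Φ(1.2556) = 0.8954

hit rate = 0.895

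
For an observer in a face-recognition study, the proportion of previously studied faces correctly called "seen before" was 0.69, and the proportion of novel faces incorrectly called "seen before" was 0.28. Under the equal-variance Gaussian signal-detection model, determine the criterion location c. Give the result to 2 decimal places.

c = 0.04

z(H) = z(0.69) = 0.496
z(FA) = z(0.28) = -0.583
c = −½·[z(H) + z(FA)] = −0.5 × (0.496 + (-0.583)) = 0.0435
c > 0: the observer has a conservative response bias.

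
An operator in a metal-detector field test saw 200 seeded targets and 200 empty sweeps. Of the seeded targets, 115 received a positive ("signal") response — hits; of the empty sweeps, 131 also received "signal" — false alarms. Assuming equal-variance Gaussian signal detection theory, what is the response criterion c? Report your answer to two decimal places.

H = 115/200 = 0.5750
FA = 131/200 = 0.6550
z(H) = 0.1891
z(FA) = 0.3989
c = −½·[z(H) + z(FA)] = −0.5 × (0.1891 + 0.3989) = -0.2940

c = -0.29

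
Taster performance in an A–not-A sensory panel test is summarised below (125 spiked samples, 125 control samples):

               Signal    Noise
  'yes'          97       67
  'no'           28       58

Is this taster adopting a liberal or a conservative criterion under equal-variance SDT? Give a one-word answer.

liberal

z(H) = 0.759, z(FA) = 0.090
c = −½·(z(H) + z(FA)) = -0.4245
c < 0 → liberal criterion (biased toward responding “yes”).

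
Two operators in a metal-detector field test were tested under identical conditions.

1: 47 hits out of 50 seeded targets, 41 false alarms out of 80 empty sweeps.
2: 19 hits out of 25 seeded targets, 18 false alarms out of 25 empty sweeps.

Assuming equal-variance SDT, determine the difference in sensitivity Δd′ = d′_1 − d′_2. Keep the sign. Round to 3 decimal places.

1: z(0.9400) = 1.5548, z(0.5125) = 0.0313, d' = 1.5235
2: z(0.7600) = 0.7063, z(0.7200) = 0.5828, d' = 0.1235
Δd' = d'_1 − d'_2 = 1.5235 − 0.1235 = 1.4000
1 has the higher sensitivity.

Δd′ = 1.400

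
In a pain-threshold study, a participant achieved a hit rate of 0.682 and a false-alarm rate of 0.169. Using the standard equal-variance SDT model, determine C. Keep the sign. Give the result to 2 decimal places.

z(H) = 0.4733
z(FA) = -0.9581
c = −½·[z(H) + z(FA)] = −0.5 × (0.4733 + (-0.9581)) = 0.2424

C = 0.24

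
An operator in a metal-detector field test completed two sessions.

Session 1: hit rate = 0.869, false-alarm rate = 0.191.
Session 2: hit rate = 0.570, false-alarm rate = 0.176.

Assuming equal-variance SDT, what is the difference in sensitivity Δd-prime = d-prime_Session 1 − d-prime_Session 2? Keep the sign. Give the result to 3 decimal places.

Δd-prime = 0.889

Session 1: z(0.869) = 1.1217, z(0.191) = -0.8742, d' = 1.9959
Session 2: z(0.570) = 0.1764, z(0.176) = -0.9307, d' = 1.1071
Δd' = d'_Session 1 − d'_Session 2 = 1.9959 − 1.1071 = 0.8888
Session 1 has the higher sensitivity.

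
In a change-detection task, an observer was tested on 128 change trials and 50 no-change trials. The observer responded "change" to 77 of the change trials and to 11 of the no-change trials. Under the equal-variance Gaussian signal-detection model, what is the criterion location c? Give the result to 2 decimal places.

c = 0.26

H = 77/128 = 0.6016
FA = 11/50 = 0.2200
Φ⁻¹(H) = 0.257
Φ⁻¹(FA) = -0.772
c = −½·[z(H) + z(FA)] = −0.5 × (0.257 + (-0.772)) = 0.2575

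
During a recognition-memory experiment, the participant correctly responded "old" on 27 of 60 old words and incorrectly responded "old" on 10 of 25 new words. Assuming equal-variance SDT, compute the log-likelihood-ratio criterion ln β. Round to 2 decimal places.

H = 27/60 = 0.4500
FA = 10/25 = 0.4000
z(0.4500) = -0.126, z(0.4000) = -0.253
ln β = −½·[z(H)² − z(FA)²] = −0.5 × (0.016 − 0.064) = 0.024

ln β = 0.02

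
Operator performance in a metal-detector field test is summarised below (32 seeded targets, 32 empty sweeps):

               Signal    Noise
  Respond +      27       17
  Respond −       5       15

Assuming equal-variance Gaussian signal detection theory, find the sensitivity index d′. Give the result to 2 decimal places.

H = 27/32 = 0.8438
FA = 17/32 = 0.5312
z(H) = z(0.8438) = 1.0102
z(FA) = z(0.5312) = 0.0783
d' = z(H) − z(FA) = 1.0102 − 0.0783 = 0.9319

d′ = 0.93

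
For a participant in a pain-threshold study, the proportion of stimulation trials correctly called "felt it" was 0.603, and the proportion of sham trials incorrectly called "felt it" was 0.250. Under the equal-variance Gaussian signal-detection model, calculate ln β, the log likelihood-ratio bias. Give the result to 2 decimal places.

Φ⁻¹(H) = Φ⁻¹(0.603) = 0.261
Φ⁻¹(FA) = Φ⁻¹(0.250) = -0.674
ln β = −½·[z(H)² − z(FA)²] = −0.5 × (0.068 − 0.454) = 0.193

ln β = 0.19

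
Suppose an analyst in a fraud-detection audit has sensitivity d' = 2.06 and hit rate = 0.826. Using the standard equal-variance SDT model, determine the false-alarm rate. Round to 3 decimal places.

z(hit rate) = z(0.826) = 0.9385
z(FA) = z(H) − d' = 0.9385 − 2.06 = -1.1215
false-alarm rate = Φ(-1.1215) = 0.1310

false-alarm rate = 0.131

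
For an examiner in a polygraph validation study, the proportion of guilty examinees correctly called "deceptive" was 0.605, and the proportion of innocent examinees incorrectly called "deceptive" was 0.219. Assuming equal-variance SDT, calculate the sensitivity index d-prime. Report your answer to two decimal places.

z(H) = z(0.605) = 0.266
z(FA) = z(0.219) = -0.776
d' = z(H) − z(FA) = 0.266 − (-0.776) = 1.042

d-prime = 1.04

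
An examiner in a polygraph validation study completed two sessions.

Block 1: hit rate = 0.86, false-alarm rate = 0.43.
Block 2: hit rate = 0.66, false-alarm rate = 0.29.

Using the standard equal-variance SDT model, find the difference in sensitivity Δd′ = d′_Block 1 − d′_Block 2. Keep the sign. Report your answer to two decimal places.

Block 1: z(0.86) = 1.080, z(0.43) = -0.176, d' = 1.256
Block 2: z(0.66) = 0.412, z(0.29) = -0.553, d' = 0.965
Δd' = d'_Block 1 − d'_Block 2 = 1.256 − 0.965 = 0.291
Block 1 has the higher sensitivity.

Δd′ = 0.29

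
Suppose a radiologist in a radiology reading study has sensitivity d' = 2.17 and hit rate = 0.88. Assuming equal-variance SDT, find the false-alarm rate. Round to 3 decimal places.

z(hit rate) = z(0.88) = 1.1750
z(FA) = z(H) − d' = 1.1750 − 2.17 = -0.9950
false-alarm rate = Φ(-0.9950) = 0.1599

false-alarm rate = 0.160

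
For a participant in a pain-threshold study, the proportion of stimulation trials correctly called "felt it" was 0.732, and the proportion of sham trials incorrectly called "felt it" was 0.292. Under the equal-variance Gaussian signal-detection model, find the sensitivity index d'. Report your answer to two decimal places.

z(H) = 0.619
z(FA) = -0.548
d' = z(H) − z(FA) = 0.619 − (-0.548) = 1.167

d' = 1.17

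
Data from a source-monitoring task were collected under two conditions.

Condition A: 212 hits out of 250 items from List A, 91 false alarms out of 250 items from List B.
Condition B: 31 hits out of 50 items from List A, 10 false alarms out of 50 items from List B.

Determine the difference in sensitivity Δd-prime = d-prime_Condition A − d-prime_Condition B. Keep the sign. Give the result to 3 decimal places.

Condition A: z(0.8480) = 1.0279, z(0.3640) = -0.3478, d' = 1.3757
Condition B: z(0.6200) = 0.3055, z(0.2000) = -0.8416, d' = 1.1471
Δd' = d'_Condition A − d'_Condition B = 1.3757 − 1.1471 = 0.2286
Condition A has the higher sensitivity.

Δd-prime = 0.229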